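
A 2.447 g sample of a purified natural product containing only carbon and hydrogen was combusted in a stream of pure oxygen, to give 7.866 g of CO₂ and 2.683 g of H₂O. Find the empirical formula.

mol C = 7.866 g CO₂ ÷ 44.009 g/mol = 0.17874 mol
mol H = 2 × 2.683 g H₂O ÷ 18.015 g/mol = 0.29786 mol
Divide by the smallest (0.17874 mol): C 1.000, H 1.666
Multiplying each by 3 gives whole numbers: C 3.00, H 5.00

C3H5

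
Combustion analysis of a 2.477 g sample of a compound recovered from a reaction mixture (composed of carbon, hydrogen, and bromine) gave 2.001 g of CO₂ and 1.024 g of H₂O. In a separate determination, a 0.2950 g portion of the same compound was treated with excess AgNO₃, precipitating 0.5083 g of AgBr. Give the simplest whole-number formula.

mol C = 2.001 g CO₂ ÷ 44.009 g/mol = 0.045468 mol
mol H = 2 × 1.024 g H₂O ÷ 18.015 g/mol = 0.11368 mol
From the AgBr data: mol Br per gram of compound = (0.5083 ÷ 187.772) ÷ 0.2950 = 0.0091763 mol/g, so in the 2.477 g combustion sample mol Br = 0.022730 mol
Divide by the smallest (0.022730 mol): C 2.000, H 5.002, Br 1.000

C2H5Br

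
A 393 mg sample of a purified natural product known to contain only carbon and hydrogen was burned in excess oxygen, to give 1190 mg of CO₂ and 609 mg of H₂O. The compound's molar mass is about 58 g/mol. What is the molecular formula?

mol C = 1.19 g CO₂ ÷ 44.009 g/mol = 0.02704 mol
mol H = 2 × 0.609 g H₂O ÷ 18.015 g/mol = 0.06761 mol
Divide by the smallest (0.02704 mol): C 1.000, H 2.500
Multiplying each by 2 gives whole numbers: C 2.00, H 5.00
Empirical formula: C2H5
Empirical-formula mass = 29.06 g/mol; 58 ÷ 29.06 ≈ 2, so the molecular formula is C4H10.

C4H10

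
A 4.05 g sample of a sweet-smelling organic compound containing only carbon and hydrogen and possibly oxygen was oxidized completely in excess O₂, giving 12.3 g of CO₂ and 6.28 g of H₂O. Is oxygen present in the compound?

mol C = 12.3 g CO₂ ÷ 44.009 g/mol = 0.2795 mol
mol H = 2 × 6.28 g H₂O ÷ 18.015 g/mol = 0.6972 mol
C and H together account for 4.060 g — essentially the entire 4.05 g sample — so the compound contains no oxygen.

no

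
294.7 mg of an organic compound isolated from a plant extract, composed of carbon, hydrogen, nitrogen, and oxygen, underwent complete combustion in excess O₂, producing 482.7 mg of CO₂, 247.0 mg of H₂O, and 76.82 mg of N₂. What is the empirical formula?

mol C = 0.4827 g CO₂ ÷ 44.009 g/mol = 0.010968 mol
mol H = 2 × 0.2470 g H₂O ÷ 18.015 g/mol = 0.027422 mol
mol N = 2 × 0.07682 g N₂ ÷ 28.014 g/mol = 0.0054844 mol
mass O = 0.2947 − (0.13174 + 0.027641 + 0.076820) = 0.058500 g → mol O = 0.058500 ÷ 15.999 = 0.0036565 mol
Divide by the smallest (0.0036565 mol): C 3.000, H 7.499, N 1.500, O 1.000
Multiplying each by 2 gives whole numbers: C 6.00, H 15.00, N 3.00, O 2.00

C6H15N3O2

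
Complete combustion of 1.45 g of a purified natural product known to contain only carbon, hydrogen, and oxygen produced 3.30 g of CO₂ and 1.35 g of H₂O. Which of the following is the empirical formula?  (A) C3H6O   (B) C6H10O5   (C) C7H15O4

(A) C3H6O

mol C = 3.30 g CO₂ ÷ 44.009 g/mol = 0.07498 mol
mol H = 2 × 1.35 g H₂O ÷ 18.015 g/mol = 0.1499 mol
mass O = 1.45 − (0.9006 + 0.1511) = 0.3983 g → mol O = 0.3983 ÷ 15.999 = 0.02489 mol
Divide by the smallest (0.02489 mol): C 3.012, H 6.020, O 1.000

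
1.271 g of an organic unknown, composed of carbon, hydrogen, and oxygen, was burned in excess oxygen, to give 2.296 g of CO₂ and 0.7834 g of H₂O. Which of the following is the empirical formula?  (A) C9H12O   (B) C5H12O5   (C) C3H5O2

mol C = 2.296 g CO₂ ÷ 44.009 g/mol = 0.052171 mol
mol H = 2 × 0.7834 g H₂O ÷ 18.015 g/mol = 0.086972 mol
mass O = 1.271 − (0.62663 + 0.087668) = 0.55670 g → mol O = 0.55670 ÷ 15.999 = 0.034796 mol
Divide by the smallest (0.034796 mol): C 1.499, H 2.499, O 1.000
Multiplying each by 2 gives whole numbers: C 3.00, H 5.00, O 2.00

(C) C3H5O2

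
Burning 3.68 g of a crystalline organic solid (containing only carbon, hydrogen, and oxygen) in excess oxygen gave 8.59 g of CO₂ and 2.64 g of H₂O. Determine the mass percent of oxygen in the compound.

28.3%

mol C = 8.59 g CO₂ ÷ 44.009 g/mol = 0.1952 mol
mol H = 2 × 2.64 g H₂O ÷ 18.015 g/mol = 0.2931 mol
mass O = 3.68 − (2.344 + 0.2954) = 1.040 g → mol O = 1.040 ÷ 15.999 = 0.06501 mol
mass % O = 1.040 g ÷ 3.68 g × 100%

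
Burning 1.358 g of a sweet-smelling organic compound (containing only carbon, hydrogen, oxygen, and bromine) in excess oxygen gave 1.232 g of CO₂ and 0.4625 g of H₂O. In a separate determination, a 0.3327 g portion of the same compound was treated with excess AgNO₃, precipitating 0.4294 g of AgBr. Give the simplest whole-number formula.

C6H11Br2O3

mol C = 1.232 g CO₂ ÷ 44.009 g/mol = 0.027994 mol
mol H = 2 × 0.4625 g H₂O ÷ 18.015 g/mol = 0.051346 mol
From the AgBr data: mol Br per gram of compound = (0.4294 ÷ 187.772) ÷ 0.3327 = 0.0068735 mol/g, so in the 1.358 g combustion sample mol Br = 0.0093342 mol
mass O = 1.358 − (0.33624 + 0.051757 + 0.74584) = 0.22416 g → mol O = 0.22416 ÷ 15.999 = 0.014011 mol
Divide by the smallest (0.0093342 mol): C 2.999, H 5.501, Br 1.000, O 1.501
Multiplying each by 2 gives whole numbers: C 6.00, H 11.00, Br 2.00, O 3.00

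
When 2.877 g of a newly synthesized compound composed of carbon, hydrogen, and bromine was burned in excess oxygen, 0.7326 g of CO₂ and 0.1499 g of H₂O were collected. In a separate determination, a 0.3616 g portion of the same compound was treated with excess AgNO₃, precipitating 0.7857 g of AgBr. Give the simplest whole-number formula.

mol C = 0.7326 g CO₂ ÷ 44.009 g/mol = 0.016647 mol
mol H = 2 × 0.1499 g H₂O ÷ 18.015 g/mol = 0.016642 mol
From the AgBr data: mol Br per gram of compound = (0.7857 ÷ 187.772) ÷ 0.3616 = 0.011572 mol/g, so in the 2.877 g combustion sample mol Br = 0.033292 mol
Divide by the smallest (0.016642 mol): C 1.000, H 1.000, Br 2.001

CHBr2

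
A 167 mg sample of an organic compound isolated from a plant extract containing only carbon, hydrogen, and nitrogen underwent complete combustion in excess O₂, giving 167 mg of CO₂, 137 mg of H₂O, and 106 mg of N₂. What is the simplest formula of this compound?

mol C = 0.167 g CO₂ ÷ 44.009 g/mol = 0.003795 mol
mol H = 2 × 0.137 g H₂O ÷ 18.015 g/mol = 0.01521 mol
mol N = 2 × 0.106 g N₂ ÷ 28.014 g/mol = 0.007568 mol
Divide by the smallest (0.003795 mol): C 1.000, H 4.008, N 1.994

CH4N2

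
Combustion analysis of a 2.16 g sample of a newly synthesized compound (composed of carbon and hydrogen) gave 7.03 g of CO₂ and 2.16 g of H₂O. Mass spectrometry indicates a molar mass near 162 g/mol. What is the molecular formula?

C12H18

mol C = 7.03 g CO₂ ÷ 44.009 g/mol = 0.1597 mol
mol H = 2 × 2.16 g H₂O ÷ 18.015 g/mol = 0.2398 mol
Divide by the smallest (0.1597 mol): C 1.000, H 1.501
Multiplying each by 2 gives whole numbers: C 2.00, H 3.00
Empirical formula: C2H3
Empirical-formula mass = 27.05 g/mol; 162 ÷ 27.05 ≈ 6, so the molecular formula is C12H18.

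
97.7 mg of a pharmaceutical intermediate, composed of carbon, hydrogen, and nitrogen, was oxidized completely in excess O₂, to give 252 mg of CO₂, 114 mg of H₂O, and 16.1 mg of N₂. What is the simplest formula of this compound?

C5H11N

mol C = 0.252 g CO₂ ÷ 44.009 g/mol = 0.005726 mol
mol H = 2 × 0.114 g H₂O ÷ 18.015 g/mol = 0.01266 mol
mol N = 2 × 0.0161 g N₂ ÷ 28.014 g/mol = 0.001149 mol
Divide by the smallest (0.001149 mol): C 4.982, H 11.011, N 1.000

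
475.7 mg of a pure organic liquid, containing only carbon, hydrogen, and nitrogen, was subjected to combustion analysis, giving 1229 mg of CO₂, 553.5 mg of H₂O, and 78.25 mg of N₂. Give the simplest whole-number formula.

mol C = 1.229 g CO₂ ÷ 44.009 g/mol = 0.027926 mol
mol H = 2 × 0.5535 g H₂O ÷ 18.015 g/mol = 0.061449 mol
mol N = 2 × 0.07825 g N₂ ÷ 28.014 g/mol = 0.0055865 mol
Divide by the smallest (0.0055865 mol): C 4.999, H 11.000, N 1.000

C5H11N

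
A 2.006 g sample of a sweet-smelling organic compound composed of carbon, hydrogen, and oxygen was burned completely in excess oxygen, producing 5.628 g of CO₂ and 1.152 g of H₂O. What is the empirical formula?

mol C = 5.628 g CO₂ ÷ 44.009 g/mol = 0.12788 mol
mol H = 2 × 1.152 g H₂O ÷ 18.015 g/mol = 0.12789 mol
mass O = 2.006 − (1.5360 + 0.12892) = 0.34108 g → mol O = 0.34108 ÷ 15.999 = 0.021319 mol
Divide by the smallest (0.021319 mol): C 5.999, H 5.999, O 1.000

C6H6O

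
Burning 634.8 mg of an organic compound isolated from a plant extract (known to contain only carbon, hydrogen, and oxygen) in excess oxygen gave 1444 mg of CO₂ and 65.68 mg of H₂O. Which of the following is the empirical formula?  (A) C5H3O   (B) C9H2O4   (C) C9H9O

(B) C9H2O4

mol C = 1.444 g CO₂ ÷ 44.009 g/mol = 0.032811 mol
mol H = 2 × 0.06568 g H₂O ÷ 18.015 g/mol = 0.0072917 mol
mass O = 0.6348 − (0.39410 + 0.0073500) = 0.23335 g → mol O = 0.23335 ÷ 15.999 = 0.014585 mol
Divide by the smallest (0.0072917 mol): C 4.500, H 1.000, O 2.000
Multiplying each by 2 gives whole numbers: C 9.00, H 2.00, O 4.00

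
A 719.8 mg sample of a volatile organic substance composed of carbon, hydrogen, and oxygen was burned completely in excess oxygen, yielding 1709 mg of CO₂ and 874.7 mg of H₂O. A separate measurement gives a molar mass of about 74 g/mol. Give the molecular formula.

mol C = 1.709 g CO₂ ÷ 44.009 g/mol = 0.038833 mol
mol H = 2 × 0.8747 g H₂O ÷ 18.015 g/mol = 0.097108 mol
mass O = 0.7198 − (0.46642 + 0.097885) = 0.15549 g → mol O = 0.15549 ÷ 15.999 = 0.0097189 mol
Divide by the smallest (0.0097189 mol): C 3.996, H 9.992, O 1.000
Empirical formula: C4H10O
Empirical-formula mass = 74.12 g/mol; 74 ÷ 74.12 ≈ 1, so the molecular formula is C4H10O.

C4H10O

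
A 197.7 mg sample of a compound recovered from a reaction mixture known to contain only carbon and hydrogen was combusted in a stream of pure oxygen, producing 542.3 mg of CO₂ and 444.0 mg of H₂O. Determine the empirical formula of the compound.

mol C = 0.5423 g CO₂ ÷ 44.009 g/mol = 0.012322 mol
mol H = 2 × 0.4440 g H₂O ÷ 18.015 g/mol = 0.049292 mol
Divide by the smallest (0.012322 mol): C 1.000, H 4.000

CH4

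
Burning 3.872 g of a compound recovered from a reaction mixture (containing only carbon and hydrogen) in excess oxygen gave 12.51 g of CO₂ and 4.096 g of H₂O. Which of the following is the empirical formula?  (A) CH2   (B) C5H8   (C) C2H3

mol C = 12.51 g CO₂ ÷ 44.009 g/mol = 0.28426 mol
mol H = 2 × 4.096 g H₂O ÷ 18.015 g/mol = 0.45473 mol
Divide by the smallest (0.28426 mol): C 1.000, H 1.600
Multiplying each by 5 gives whole numbers: C 5.00, H 8.00

(B) C5H8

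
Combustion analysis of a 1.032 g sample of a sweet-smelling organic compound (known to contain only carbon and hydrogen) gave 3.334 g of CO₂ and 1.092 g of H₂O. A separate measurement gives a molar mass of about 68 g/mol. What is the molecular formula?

C5H8

mol C = 3.334 g CO₂ ÷ 44.009 g/mol = 0.075757 mol
mol H = 2 × 1.092 g H₂O ÷ 18.015 g/mol = 0.12123 mol
Divide by the smallest (0.075757 mol): C 1.000, H 1.600
Multiplying each by 5 gives whole numbers: C 5.00, H 8.00
Empirical formula: C5H8
Empirical-formula mass = 68.12 g/mol; 68 ÷ 68.12 ≈ 1, so the molecular formula is C5H8.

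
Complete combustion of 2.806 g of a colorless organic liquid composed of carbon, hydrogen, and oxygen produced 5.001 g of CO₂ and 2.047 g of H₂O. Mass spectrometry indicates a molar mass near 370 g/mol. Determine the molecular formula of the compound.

mol C = 5.001 g CO₂ ÷ 44.009 g/mol = 0.11364 mol
mol H = 2 × 2.047 g H₂O ÷ 18.015 g/mol = 0.22726 mol
mass O = 2.806 − (1.3649 + 0.22907) = 1.2120 g → mol O = 1.2120 ÷ 15.999 = 0.075758 mol
Divide by the smallest (0.075758 mol): C 1.500, H 3.000, O 1.000
Multiplying each by 2 gives whole numbers: C 3.00, H 6.00, O 2.00
Empirical formula: C3H6O2
Empirical-formula mass = 74.08 g/mol; 370 ÷ 74.08 ≈ 5, so the molecular formula is C15H30O10.

C15H30O10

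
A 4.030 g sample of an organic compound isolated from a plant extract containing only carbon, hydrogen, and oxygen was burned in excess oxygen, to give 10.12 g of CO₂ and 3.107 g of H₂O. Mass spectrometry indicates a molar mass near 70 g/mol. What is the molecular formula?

C4H6O

mol C = 10.12 g CO₂ ÷ 44.009 g/mol = 0.22995 mol
mol H = 2 × 3.107 g H₂O ÷ 18.015 g/mol = 0.34493 mol
mass O = 4.030 − (2.7620 + 0.34769) = 0.92034 g → mol O = 0.92034 ÷ 15.999 = 0.057525 mol
Divide by the smallest (0.057525 mol): C 3.997, H 5.996, O 1.000
Empirical formula: C4H6O
Empirical-formula mass = 70.09 g/mol; 70 ÷ 70.09 ≈ 1, so the molecular formula is C4H6O.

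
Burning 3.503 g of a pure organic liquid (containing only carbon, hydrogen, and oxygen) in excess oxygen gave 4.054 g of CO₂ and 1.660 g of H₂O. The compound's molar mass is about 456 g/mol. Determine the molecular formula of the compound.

C12H24O18

mol C = 4.054 g CO₂ ÷ 44.009 g/mol = 0.092118 mol
mol H = 2 × 1.660 g H₂O ÷ 18.015 g/mol = 0.18429 mol
mass O = 3.503 − (1.1064 + 0.18577) = 2.2108 g → mol O = 2.2108 ÷ 15.999 = 0.13818 mol
Divide by the smallest (0.092118 mol): C 1.000, H 2.001, O 1.500
Multiplying each by 2 gives whole numbers: C 2.00, H 4.00, O 3.00
Empirical formula: C2H4O3
Empirical-formula mass = 76.05 g/mol; 456 ÷ 76.05 ≈ 6, so the molecular formula is C12H24O18.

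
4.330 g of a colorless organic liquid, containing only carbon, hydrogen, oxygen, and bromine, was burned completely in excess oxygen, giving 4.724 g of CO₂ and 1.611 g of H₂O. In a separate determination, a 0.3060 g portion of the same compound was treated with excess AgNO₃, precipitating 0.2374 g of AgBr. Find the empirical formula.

mol C = 4.724 g CO₂ ÷ 44.009 g/mol = 0.10734 mol
mol H = 2 × 1.611 g H₂O ÷ 18.015 g/mol = 0.17885 mol
From the AgBr data: mol Br per gram of compound = (0.2374 ÷ 187.772) ÷ 0.3060 = 0.0041317 mol/g, so in the 4.330 g combustion sample mol Br = 0.017890 mol
mass O = 4.330 − (1.2893 + 0.18028 + 1.4295) = 1.4309 g → mol O = 1.4309 ÷ 15.999 = 0.089439 mol
Divide by the smallest (0.017890 mol): C 6.000, H 9.997, Br 1.000, O 4.999

C6H10BrO5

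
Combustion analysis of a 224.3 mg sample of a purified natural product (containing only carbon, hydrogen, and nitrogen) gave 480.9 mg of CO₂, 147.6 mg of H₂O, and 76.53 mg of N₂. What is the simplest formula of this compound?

mol C = 0.4809 g CO₂ ÷ 44.009 g/mol = 0.010927 mol
mol H = 2 × 0.1476 g H₂O ÷ 18.015 g/mol = 0.016386 mol
mol N = 2 × 0.07653 g N₂ ÷ 28.014 g/mol = 0.0054637 mol
Divide by the smallest (0.0054637 mol): C 2.000, H 2.999, N 1.000

C2H3N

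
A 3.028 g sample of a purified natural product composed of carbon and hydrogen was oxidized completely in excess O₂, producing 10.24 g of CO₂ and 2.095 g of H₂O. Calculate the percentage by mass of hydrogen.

7.74%

mol C = 10.24 g CO₂ ÷ 44.009 g/mol = 0.23268 mol
mol H = 2 × 2.095 g H₂O ÷ 18.015 g/mol = 0.23258 mol
mass % H = 0.23444 g ÷ 3.028 g × 100%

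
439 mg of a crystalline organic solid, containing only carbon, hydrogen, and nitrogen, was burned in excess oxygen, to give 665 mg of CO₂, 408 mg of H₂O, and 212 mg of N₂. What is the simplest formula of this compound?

CH3N

mol C = 0.665 g CO₂ ÷ 44.009 g/mol = 0.01511 mol
mol H = 2 × 0.408 g H₂O ÷ 18.015 g/mol = 0.04530 mol
mol N = 2 × 0.212 g N₂ ÷ 28.014 g/mol = 0.01514 mol
Divide by the smallest (0.01511 mol): C 1.000, H 2.998, N 1.002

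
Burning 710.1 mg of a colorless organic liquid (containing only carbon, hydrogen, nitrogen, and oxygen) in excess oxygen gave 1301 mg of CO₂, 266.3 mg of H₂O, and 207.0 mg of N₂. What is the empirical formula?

C4H4N2O

mol C = 1.301 g CO₂ ÷ 44.009 g/mol = 0.029562 mol
mol H = 2 × 0.2663 g H₂O ÷ 18.015 g/mol = 0.029564 mol
mol N = 2 × 0.2070 g N₂ ÷ 28.014 g/mol = 0.014778 mol
mass O = 0.7101 − (0.35507 + 0.029801 + 0.20700) = 0.11823 g → mol O = 0.11823 ÷ 15.999 = 0.0073897 mol
Divide by the smallest (0.0073897 mol): C 4.000, H 4.001, N 2.000, O 1.000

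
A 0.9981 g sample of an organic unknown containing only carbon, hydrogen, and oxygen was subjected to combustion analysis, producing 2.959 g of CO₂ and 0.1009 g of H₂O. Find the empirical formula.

C6HO

mol C = 2.959 g CO₂ ÷ 44.009 g/mol = 0.067236 mol
mol H = 2 × 0.1009 g H₂O ÷ 18.015 g/mol = 0.011202 mol
mass O = 0.9981 − (0.80757 + 0.011291) = 0.17923 g → mol O = 0.17923 ÷ 15.999 = 0.011203 mol
Divide by the smallest (0.011202 mol): C 6.002, H 1.000, O 1.000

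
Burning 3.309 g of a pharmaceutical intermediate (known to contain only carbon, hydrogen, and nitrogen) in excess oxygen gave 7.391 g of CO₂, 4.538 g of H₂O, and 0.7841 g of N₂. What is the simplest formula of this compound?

C3H9N

mol C = 7.391 g CO₂ ÷ 44.009 g/mol = 0.16794 mol
mol H = 2 × 4.538 g H₂O ÷ 18.015 g/mol = 0.50380 mol
mol N = 2 × 0.7841 g N₂ ÷ 28.014 g/mol = 0.055979 mol
Divide by the smallest (0.055979 mol): C 3.000, H 9.000, N 1.000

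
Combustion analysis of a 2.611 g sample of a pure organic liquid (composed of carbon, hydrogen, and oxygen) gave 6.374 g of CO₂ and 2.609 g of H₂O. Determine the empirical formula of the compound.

C4H8O

mol C = 6.374 g CO₂ ÷ 44.009 g/mol = 0.14483 mol
mol H = 2 × 2.609 g H₂O ÷ 18.015 g/mol = 0.28965 mol
mass O = 2.611 − (1.7396 + 0.29196) = 0.57943 g → mol O = 0.57943 ÷ 15.999 = 0.036217 mol
Divide by the smallest (0.036217 mol): C 3.999, H 7.998, O 1.000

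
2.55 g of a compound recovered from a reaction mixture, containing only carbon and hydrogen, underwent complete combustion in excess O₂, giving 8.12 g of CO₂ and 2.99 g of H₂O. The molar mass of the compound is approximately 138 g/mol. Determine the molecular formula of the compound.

C10H18

mol C = 8.12 g CO₂ ÷ 44.009 g/mol = 0.1845 mol
mol H = 2 × 2.99 g H₂O ÷ 18.015 g/mol = 0.3319 mol
Divide by the smallest (0.1845 mol): C 1.000, H 1.799
Multiplying each by 5 gives whole numbers: C 5.00, H 9.00
Empirical formula: C5H9
Empirical-formula mass = 69.13 g/mol; 138 ÷ 69.13 ≈ 2, so the molecular formula is C10H18.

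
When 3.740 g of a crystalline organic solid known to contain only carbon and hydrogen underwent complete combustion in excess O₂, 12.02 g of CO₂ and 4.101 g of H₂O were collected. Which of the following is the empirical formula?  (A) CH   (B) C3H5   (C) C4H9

mol C = 12.02 g CO₂ ÷ 44.009 g/mol = 0.27313 mol
mol H = 2 × 4.101 g H₂O ÷ 18.015 g/mol = 0.45529 mol
Divide by the smallest (0.27313 mol): C 1.000, H 1.667
Multiplying each by 3 gives whole numbers: C 3.00, H 5.00

(B) C3H5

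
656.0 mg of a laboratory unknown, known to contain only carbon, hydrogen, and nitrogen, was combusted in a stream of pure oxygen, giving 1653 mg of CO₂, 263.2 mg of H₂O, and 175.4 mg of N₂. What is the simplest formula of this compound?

mol C = 1.653 g CO₂ ÷ 44.009 g/mol = 0.037560 mol
mol H = 2 × 0.2632 g H₂O ÷ 18.015 g/mol = 0.029220 mol
mol N = 2 × 0.1754 g N₂ ÷ 28.014 g/mol = 0.012522 mol
Divide by the smallest (0.012522 mol): C 2.999, H 2.333, N 1.000
Multiplying each by 3 gives whole numbers: C 9.00, H 7.00, N 3.00

C9H7N3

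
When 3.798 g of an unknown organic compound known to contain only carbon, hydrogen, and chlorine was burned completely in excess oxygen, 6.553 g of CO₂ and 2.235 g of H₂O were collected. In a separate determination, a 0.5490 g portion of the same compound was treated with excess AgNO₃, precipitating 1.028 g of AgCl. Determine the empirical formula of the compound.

C3H5Cl

mol C = 6.553 g CO₂ ÷ 44.009 g/mol = 0.14890 mol
mol H = 2 × 2.235 g H₂O ÷ 18.015 g/mol = 0.24813 mol
From the AgCl data: mol Cl per gram of compound = (1.028 ÷ 143.318) ÷ 0.5490 = 0.013065 mol/g, so in the 3.798 g combustion sample mol Cl = 0.049622 mol
Divide by the smallest (0.049622 mol): C 3.001, H 5.000, Cl 1.000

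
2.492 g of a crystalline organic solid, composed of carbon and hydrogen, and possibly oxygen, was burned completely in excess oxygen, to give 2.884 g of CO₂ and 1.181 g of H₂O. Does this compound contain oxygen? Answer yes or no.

mol C = 2.884 g CO₂ ÷ 44.009 g/mol = 0.065532 mol
mol H = 2 × 1.181 g H₂O ÷ 18.015 g/mol = 0.13111 mol
C and H account for only 0.91927 g of the 2.492 g sample; the remaining 1.5727 g must be oxygen.

yes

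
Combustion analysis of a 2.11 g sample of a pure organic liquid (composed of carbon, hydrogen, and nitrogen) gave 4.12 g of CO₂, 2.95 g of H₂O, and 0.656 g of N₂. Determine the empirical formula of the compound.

C2H7N

mol C = 4.12 g CO₂ ÷ 44.009 g/mol = 0.09362 mol
mol H = 2 × 2.95 g H₂O ÷ 18.015 g/mol = 0.3275 mol
mol N = 2 × 0.656 g N₂ ÷ 28.014 g/mol = 0.04683 mol
Divide by the smallest (0.04683 mol): C 1.999, H 6.993, N 1.000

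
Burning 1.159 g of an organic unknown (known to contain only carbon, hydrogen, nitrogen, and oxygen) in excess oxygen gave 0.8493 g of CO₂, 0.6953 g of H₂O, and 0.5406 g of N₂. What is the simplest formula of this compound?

CH4N2O

mol C = 0.8493 g CO₂ ÷ 44.009 g/mol = 0.019298 mol
mol H = 2 × 0.6953 g H₂O ÷ 18.015 g/mol = 0.077191 mol
mol N = 2 × 0.5406 g N₂ ÷ 28.014 g/mol = 0.038595 mol
mass O = 1.159 − (0.23179 + 0.077809 + 0.54060) = 0.30880 g → mol O = 0.30880 ÷ 15.999 = 0.019301 mol
Divide by the smallest (0.019298 mol): C 1.000, H 4.000, N 2.000, O 1.000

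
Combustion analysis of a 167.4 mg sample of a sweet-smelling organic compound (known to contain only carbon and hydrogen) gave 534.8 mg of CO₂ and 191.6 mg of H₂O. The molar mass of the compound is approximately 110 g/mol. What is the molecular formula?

mol C = 0.5348 g CO₂ ÷ 44.009 g/mol = 0.012152 mol
mol H = 2 × 0.1916 g H₂O ÷ 18.015 g/mol = 0.021271 mol
Divide by the smallest (0.012152 mol): C 1.000, H 1.750
Multiplying each by 4 gives whole numbers: C 4.00, H 7.00
Empirical formula: C4H7
Empirical-formula mass = 55.10 g/mol; 110 ÷ 55.10 ≈ 2, so the molecular formula is C8H14.

C8H14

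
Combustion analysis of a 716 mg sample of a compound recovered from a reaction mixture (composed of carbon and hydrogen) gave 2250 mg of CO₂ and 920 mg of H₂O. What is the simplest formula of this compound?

mol C = 2.25 g CO₂ ÷ 44.009 g/mol = 0.05113 mol
mol H = 2 × 0.920 g H₂O ÷ 18.015 g/mol = 0.1021 mol
Divide by the smallest (0.05113 mol): C 1.000, H 1.998

CH2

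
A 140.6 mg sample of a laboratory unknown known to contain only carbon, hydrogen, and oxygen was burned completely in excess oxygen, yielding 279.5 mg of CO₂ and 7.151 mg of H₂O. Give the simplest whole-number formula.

C8HO5

mol C = 0.2795 g CO₂ ÷ 44.009 g/mol = 0.0063510 mol
mol H = 2 × 0.007151 g H₂O ÷ 18.015 g/mol = 0.00079389 mol
mass O = 0.1406 − (0.076282 + 0.00080025) = 0.063518 g → mol O = 0.063518 ÷ 15.999 = 0.0039701 mol
Divide by the smallest (0.00079389 mol): C 8.000, H 1.000, O 5.001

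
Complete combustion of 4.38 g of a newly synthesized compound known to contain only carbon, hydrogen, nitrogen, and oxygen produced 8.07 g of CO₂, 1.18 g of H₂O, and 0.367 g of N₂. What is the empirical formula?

C7H5NO4

mol C = 8.07 g CO₂ ÷ 44.009 g/mol = 0.1834 mol
mol H = 2 × 1.18 g H₂O ÷ 18.015 g/mol = 0.1310 mol
mol N = 2 × 0.367 g N₂ ÷ 28.014 g/mol = 0.02620 mol
mass O = 4.38 − (2.202 + 0.1320 + 0.3670) = 1.678 g → mol O = 1.678 ÷ 15.999 = 0.1049 mol
Divide by the smallest (0.02620 mol): C 6.999, H 5.000, N 1.000, O 4.004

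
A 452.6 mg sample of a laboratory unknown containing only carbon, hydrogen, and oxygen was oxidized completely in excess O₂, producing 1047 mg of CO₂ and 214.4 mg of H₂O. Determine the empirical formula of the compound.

mol C = 1.047 g CO₂ ÷ 44.009 g/mol = 0.023791 mol
mol H = 2 × 0.2144 g H₂O ÷ 18.015 g/mol = 0.023802 mol
mass O = 0.4526 − (0.28575 + 0.023993) = 0.14286 g → mol O = 0.14286 ÷ 15.999 = 0.0089292 mol
Divide by the smallest (0.0089292 mol): C 2.664, H 2.666, O 1.000
Multiplying each by 3 gives whole numbers: C 7.99, H 8.00, O 3.00

C8H8O3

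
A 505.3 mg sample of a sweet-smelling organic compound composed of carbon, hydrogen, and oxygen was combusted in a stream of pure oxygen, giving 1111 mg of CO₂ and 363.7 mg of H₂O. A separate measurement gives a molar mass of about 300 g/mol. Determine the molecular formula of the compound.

C15H24O6

mol C = 1.111 g CO₂ ÷ 44.009 g/mol = 0.025245 mol
mol H = 2 × 0.3637 g H₂O ÷ 18.015 g/mol = 0.040377 mol
mass O = 0.5053 − (0.30322 + 0.040700) = 0.16138 g → mol O = 0.16138 ÷ 15.999 = 0.010087 mol
Divide by the smallest (0.010087 mol): C 2.503, H 4.003, O 1.000
Multiplying each by 2 gives whole numbers: C 5.01, H 8.01, O 2.00
Empirical formula: C5H8O2
Empirical-formula mass = 100.12 g/mol; 300 ÷ 100.12 ≈ 3, so the molecular formula is C15H24O6.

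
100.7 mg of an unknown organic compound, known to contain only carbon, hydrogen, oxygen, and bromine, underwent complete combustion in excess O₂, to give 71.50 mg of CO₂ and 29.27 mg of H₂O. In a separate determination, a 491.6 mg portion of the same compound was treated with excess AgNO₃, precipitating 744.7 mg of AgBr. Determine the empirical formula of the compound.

mol C = 0.07150 g CO₂ ÷ 44.009 g/mol = 0.0016247 mol
mol H = 2 × 0.02927 g H₂O ÷ 18.015 g/mol = 0.0032495 mol
From the AgBr data: mol Br per gram of compound = (0.7447 ÷ 187.772) ÷ 0.4916 = 0.0080675 mol/g, so in the 0.1007 g combustion sample mol Br = 0.00081240 mol
mass O = 0.1007 − (0.019514 + 0.0032755 + 0.064914) = 0.012997 g → mol O = 0.012997 ÷ 15.999 = 0.00081235 mol
Divide by the smallest (0.00081235 mol): C 2.000, H 4.000, Br 1.000, O 1.000

C2H4BrO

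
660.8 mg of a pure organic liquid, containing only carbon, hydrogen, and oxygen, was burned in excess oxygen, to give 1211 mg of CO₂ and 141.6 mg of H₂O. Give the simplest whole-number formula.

mol C = 1.211 g CO₂ ÷ 44.009 g/mol = 0.027517 mol
mol H = 2 × 0.1416 g H₂O ÷ 18.015 g/mol = 0.015720 mol
mass O = 0.6608 − (0.33051 + 0.015846) = 0.31445 g → mol O = 0.31445 ÷ 15.999 = 0.019654 mol
Divide by the smallest (0.015720 mol): C 1.750, H 1.000, O 1.250
Multiplying each by 4 gives whole numbers: C 7.00, H 4.00, O 5.00

C7H4O5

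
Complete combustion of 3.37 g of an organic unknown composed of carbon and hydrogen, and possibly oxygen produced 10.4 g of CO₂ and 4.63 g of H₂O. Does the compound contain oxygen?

no

mol C = 10.4 g CO₂ ÷ 44.009 g/mol = 0.2363 mol
mol H = 2 × 4.63 g H₂O ÷ 18.015 g/mol = 0.5140 mol
C and H together account for 3.357 g — essentially the entire 3.37 g sample — so the compound contains no oxygen.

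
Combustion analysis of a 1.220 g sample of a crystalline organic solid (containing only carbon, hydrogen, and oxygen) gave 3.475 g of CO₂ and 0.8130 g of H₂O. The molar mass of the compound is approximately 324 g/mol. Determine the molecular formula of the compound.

mol C = 3.475 g CO₂ ÷ 44.009 g/mol = 0.078961 mol
mol H = 2 × 0.8130 g H₂O ÷ 18.015 g/mol = 0.090258 mol
mass O = 1.220 − (0.94840 + 0.090980) = 0.18062 g → mol O = 0.18062 ÷ 15.999 = 0.011289 mol
Divide by the smallest (0.011289 mol): C 6.994, H 7.995, O 1.000
Empirical formula: C7H8O
Empirical-formula mass = 108.14 g/mol; 324 ÷ 108.14 ≈ 3, so the molecular formula is C21H24O3.

C21H24O3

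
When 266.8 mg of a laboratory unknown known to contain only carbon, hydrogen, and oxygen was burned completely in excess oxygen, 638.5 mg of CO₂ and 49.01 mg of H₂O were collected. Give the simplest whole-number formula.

C8H3O3

mol C = 0.6385 g CO₂ ÷ 44.009 g/mol = 0.014508 mol
mol H = 2 × 0.04901 g H₂O ÷ 18.015 g/mol = 0.0054410 mol
mass O = 0.2668 − (0.17426 + 0.0054845) = 0.087055 g → mol O = 0.087055 ÷ 15.999 = 0.0054413 mol
Divide by the smallest (0.0054410 mol): C 2.666, H 1.000, O 1.000
Multiplying each by 3 gives whole numbers: C 8.00, H 3.00, O 3.00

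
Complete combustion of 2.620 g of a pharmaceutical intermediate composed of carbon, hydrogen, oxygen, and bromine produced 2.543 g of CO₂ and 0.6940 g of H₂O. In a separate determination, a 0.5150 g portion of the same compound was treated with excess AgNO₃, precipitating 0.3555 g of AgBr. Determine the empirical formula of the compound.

mol C = 2.543 g CO₂ ÷ 44.009 g/mol = 0.057784 mol
mol H = 2 × 0.6940 g H₂O ÷ 18.015 g/mol = 0.077047 mol
From the AgBr data: mol Br per gram of compound = (0.3555 ÷ 187.772) ÷ 0.5150 = 0.0036762 mol/g, so in the 2.620 g combustion sample mol Br = 0.0096317 mol
mass O = 2.620 − (0.69404 + 0.077663 + 0.76961) = 1.0787 g → mol O = 1.0787 ÷ 15.999 = 0.067422 mol
Divide by the smallest (0.0096317 mol): C 5.999, H 7.999, Br 1.000, O 7.000

C6H8BrO7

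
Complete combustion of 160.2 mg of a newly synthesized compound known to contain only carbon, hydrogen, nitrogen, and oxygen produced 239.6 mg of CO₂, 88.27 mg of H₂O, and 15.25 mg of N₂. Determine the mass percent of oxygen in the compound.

mol C = 0.2396 g CO₂ ÷ 44.009 g/mol = 0.0054443 mol
mol H = 2 × 0.08827 g H₂O ÷ 18.015 g/mol = 0.0097996 mol
mol N = 2 × 0.01525 g N₂ ÷ 28.014 g/mol = 0.0010887 mol
mass O = 0.1602 − (0.065392 + 0.0098780 + 0.015250) = 0.069680 g → mol O = 0.069680 ÷ 15.999 = 0.0043553 mol
mass % O = 0.069680 g ÷ 0.1602 g × 100%

43.50%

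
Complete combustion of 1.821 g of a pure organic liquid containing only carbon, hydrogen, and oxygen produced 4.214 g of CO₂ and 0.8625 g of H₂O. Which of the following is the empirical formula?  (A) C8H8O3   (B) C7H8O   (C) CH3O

(A) C8H8O3

mol C = 4.214 g CO₂ ÷ 44.009 g/mol = 0.095753 mol
mol H = 2 × 0.8625 g H₂O ÷ 18.015 g/mol = 0.095754 mol
mass O = 1.821 − (1.1501 + 0.096520) = 0.57439 g → mol O = 0.57439 ÷ 15.999 = 0.035902 mol
Divide by the smallest (0.035902 mol): C 2.667, H 2.667, O 1.000
Multiplying each by 3 gives whole numbers: C 8.00, H 8.00, O 3.00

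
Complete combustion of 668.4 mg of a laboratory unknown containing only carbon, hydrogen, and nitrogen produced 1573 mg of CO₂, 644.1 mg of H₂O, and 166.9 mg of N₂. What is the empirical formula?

mol C = 1.573 g CO₂ ÷ 44.009 g/mol = 0.035743 mol
mol H = 2 × 0.6441 g H₂O ÷ 18.015 g/mol = 0.071507 mol
mol N = 2 × 0.1669 g N₂ ÷ 28.014 g/mol = 0.011915 mol
Divide by the smallest (0.011915 mol): C 3.000, H 6.001, N 1.000

C3H6N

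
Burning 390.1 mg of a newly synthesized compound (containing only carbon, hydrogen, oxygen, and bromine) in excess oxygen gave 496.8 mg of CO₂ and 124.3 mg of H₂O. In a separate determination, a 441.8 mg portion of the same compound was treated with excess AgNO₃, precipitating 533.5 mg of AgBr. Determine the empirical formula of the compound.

mol C = 0.4968 g CO₂ ÷ 44.009 g/mol = 0.011289 mol
mol H = 2 × 0.1243 g H₂O ÷ 18.015 g/mol = 0.013800 mol
From the AgBr data: mol Br per gram of compound = (0.5335 ÷ 187.772) ÷ 0.4418 = 0.0064310 mol/g, so in the 0.3901 g combustion sample mol Br = 0.0025087 mol
mass O = 0.3901 − (0.13559 + 0.013910 + 0.20046) = 0.040145 g → mol O = 0.040145 ÷ 15.999 = 0.0025092 mol
Divide by the smallest (0.0025087 mol): C 4.500, H 5.501, Br 1.000, O 1.000
Multiplying each by 2 gives whole numbers: C 9.00, H 11.00, Br 2.00, O 2.00

C9H11Br2O2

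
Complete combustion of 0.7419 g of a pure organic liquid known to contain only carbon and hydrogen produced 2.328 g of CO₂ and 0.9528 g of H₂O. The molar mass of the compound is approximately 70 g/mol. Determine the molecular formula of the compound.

mol C = 2.328 g CO₂ ÷ 44.009 g/mol = 0.052898 mol
mol H = 2 × 0.9528 g H₂O ÷ 18.015 g/mol = 0.10578 mol
Divide by the smallest (0.052898 mol): C 1.000, H 2.000
Empirical formula: CH2
Empirical-formula mass = 14.03 g/mol; 70 ÷ 14.03 ≈ 5, so the molecular formula is C5H10.

C5H10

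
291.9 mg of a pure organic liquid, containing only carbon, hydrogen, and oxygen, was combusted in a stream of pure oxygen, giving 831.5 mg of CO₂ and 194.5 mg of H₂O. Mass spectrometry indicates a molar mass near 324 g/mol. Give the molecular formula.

C21H24O3

mol C = 0.8315 g CO₂ ÷ 44.009 g/mol = 0.018894 mol
mol H = 2 × 0.1945 g H₂O ÷ 18.015 g/mol = 0.021593 mol
mass O = 0.2919 − (0.22693 + 0.021766) = 0.043200 g → mol O = 0.043200 ÷ 15.999 = 0.0027002 mol
Divide by the smallest (0.0027002 mol): C 6.997, H 7.997, O 1.000
Empirical formula: C7H8O
Empirical-formula mass = 108.14 g/mol; 324 ÷ 108.14 ≈ 3, so the molecular formula is C21H24O3.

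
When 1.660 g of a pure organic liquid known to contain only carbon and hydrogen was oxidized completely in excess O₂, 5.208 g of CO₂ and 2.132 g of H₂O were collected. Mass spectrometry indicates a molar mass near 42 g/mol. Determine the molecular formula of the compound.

C3H6

mol C = 5.208 g CO₂ ÷ 44.009 g/mol = 0.11834 mol
mol H = 2 × 2.132 g H₂O ÷ 18.015 g/mol = 0.23669 mol
Divide by the smallest (0.11834 mol): C 1.000, H 2.000
Empirical formula: CH2
Empirical-formula mass = 14.03 g/mol; 42 ÷ 14.03 ≈ 3, so the molecular formula is C3H6.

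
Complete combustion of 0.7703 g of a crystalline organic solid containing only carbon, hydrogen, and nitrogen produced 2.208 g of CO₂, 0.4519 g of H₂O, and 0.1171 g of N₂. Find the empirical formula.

C6H6N

mol C = 2.208 g CO₂ ÷ 44.009 g/mol = 0.050172 mol
mol H = 2 × 0.4519 g H₂O ÷ 18.015 g/mol = 0.050169 mol
mol N = 2 × 0.1171 g N₂ ÷ 28.014 g/mol = 0.0083601 mol
Divide by the smallest (0.0083601 mol): C 6.001, H 6.001, N 1.000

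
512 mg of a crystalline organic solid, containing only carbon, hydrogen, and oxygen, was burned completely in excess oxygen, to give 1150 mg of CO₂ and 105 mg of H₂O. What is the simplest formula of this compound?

C9H4O4

mol C = 1.15 g CO₂ ÷ 44.009 g/mol = 0.02613 mol
mol H = 2 × 0.105 g H₂O ÷ 18.015 g/mol = 0.01166 mol
mass O = 0.512 − (0.3139 + 0.01175) = 0.1864 g → mol O = 0.1864 ÷ 15.999 = 0.01165 mol
Divide by the smallest (0.01165 mol): C 2.243, H 1.001, O 1.000
Multiplying each by 4 gives whole numbers: C 8.97, H 4.00, O 4.00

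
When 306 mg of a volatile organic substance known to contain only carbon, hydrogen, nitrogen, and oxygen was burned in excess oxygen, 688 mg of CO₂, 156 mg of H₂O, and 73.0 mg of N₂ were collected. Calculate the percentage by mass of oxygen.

mol C = 0.688 g CO₂ ÷ 44.009 g/mol = 0.01563 mol
mol H = 2 × 0.156 g H₂O ÷ 18.015 g/mol = 0.01732 mol
mol N = 2 × 0.0730 g N₂ ÷ 28.014 g/mol = 0.005212 mol
mass O = 0.306 − (0.1878 + 0.01746 + 0.07300) = 0.02777 g → mol O = 0.02777 ÷ 15.999 = 0.001736 mol
mass % O = 0.02777 g ÷ 0.306 g × 100%

9.1%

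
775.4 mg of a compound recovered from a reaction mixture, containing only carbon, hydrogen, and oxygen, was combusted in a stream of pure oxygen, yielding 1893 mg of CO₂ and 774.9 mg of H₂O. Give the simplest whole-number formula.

C4H8O

mol C = 1.893 g CO₂ ÷ 44.009 g/mol = 0.043014 mol
mol H = 2 × 0.7749 g H₂O ÷ 18.015 g/mol = 0.086028 mol
mass O = 0.7754 − (0.51664 + 0.086717) = 0.17204 g → mol O = 0.17204 ÷ 15.999 = 0.010753 mol
Divide by the smallest (0.010753 mol): C 4.000, H 8.000, O 1.000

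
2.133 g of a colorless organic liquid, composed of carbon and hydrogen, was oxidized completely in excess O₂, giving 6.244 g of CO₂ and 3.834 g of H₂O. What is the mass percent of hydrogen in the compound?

mol C = 6.244 g CO₂ ÷ 44.009 g/mol = 0.14188 mol
mol H = 2 × 3.834 g H₂O ÷ 18.015 g/mol = 0.42565 mol
mass % H = 0.42905 g ÷ 2.133 g × 100%

20.11%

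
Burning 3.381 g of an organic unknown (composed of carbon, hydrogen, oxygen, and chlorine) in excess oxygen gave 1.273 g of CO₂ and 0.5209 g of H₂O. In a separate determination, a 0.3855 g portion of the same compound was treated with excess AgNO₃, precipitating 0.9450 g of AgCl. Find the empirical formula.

CH2Cl2O2

mol C = 1.273 g CO₂ ÷ 44.009 g/mol = 0.028926 mol
mol H = 2 × 0.5209 g H₂O ÷ 18.015 g/mol = 0.057830 mol
From the AgCl data: mol Cl per gram of compound = (0.9450 ÷ 143.318) ÷ 0.3855 = 0.017104 mol/g, so in the 3.381 g combustion sample mol Cl = 0.057830 mol
mass O = 3.381 − (0.34743 + 0.058292 + 2.0501) = 0.92521 g → mol O = 0.92521 ÷ 15.999 = 0.057829 mol
Divide by the smallest (0.028926 mol): C 1.000, H 1.999, Cl 1.999, O 1.999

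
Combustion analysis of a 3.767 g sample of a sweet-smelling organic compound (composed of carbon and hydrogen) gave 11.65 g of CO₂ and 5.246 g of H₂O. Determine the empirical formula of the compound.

C5H11

mol C = 11.65 g CO₂ ÷ 44.009 g/mol = 0.26472 mol
mol H = 2 × 5.246 g H₂O ÷ 18.015 g/mol = 0.58240 mol
Divide by the smallest (0.26472 mol): C 1.000, H 2.200
Multiplying each by 5 gives whole numbers: C 5.00, H 11.00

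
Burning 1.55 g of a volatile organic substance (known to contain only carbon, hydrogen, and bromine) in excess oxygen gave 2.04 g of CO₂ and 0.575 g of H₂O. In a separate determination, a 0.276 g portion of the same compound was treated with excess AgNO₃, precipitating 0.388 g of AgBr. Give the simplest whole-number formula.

C8H11Br2

mol C = 2.04 g CO₂ ÷ 44.009 g/mol = 0.04635 mol
mol H = 2 × 0.575 g H₂O ÷ 18.015 g/mol = 0.06384 mol
From the AgBr data: mol Br per gram of compound = (0.388 ÷ 187.772) ÷ 0.276 = 0.007487 mol/g, so in the 1.55 g combustion sample mol Br = 0.01160 mol
Divide by the smallest (0.01160 mol): C 3.995, H 5.501, Br 1.000
Multiplying each by 2 gives whole numbers: C 7.99, H 11.00, Br 2.00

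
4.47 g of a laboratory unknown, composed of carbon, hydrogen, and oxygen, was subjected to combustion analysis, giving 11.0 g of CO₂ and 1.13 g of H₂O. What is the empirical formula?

C6H3O2

mol C = 11.0 g CO₂ ÷ 44.009 g/mol = 0.2499 mol
mol H = 2 × 1.13 g H₂O ÷ 18.015 g/mol = 0.1255 mol
mass O = 4.47 − (3.002 + 0.1265) = 1.341 g → mol O = 1.341 ÷ 15.999 = 0.08384 mol
Divide by the smallest (0.08384 mol): C 2.981, H 1.496, O 1.000
Multiplying each by 2 gives whole numbers: C 5.96, H 2.99, O 2.00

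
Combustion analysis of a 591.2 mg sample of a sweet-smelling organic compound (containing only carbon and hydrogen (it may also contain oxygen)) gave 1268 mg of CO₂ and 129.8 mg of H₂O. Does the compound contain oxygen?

yes

mol C = 1.268 g CO₂ ÷ 44.009 g/mol = 0.028812 mol
mol H = 2 × 0.1298 g H₂O ÷ 18.015 g/mol = 0.014410 mol
C and H account for only 0.36059 g of the 0.5912 g sample; the remaining 0.23061 g must be oxygen.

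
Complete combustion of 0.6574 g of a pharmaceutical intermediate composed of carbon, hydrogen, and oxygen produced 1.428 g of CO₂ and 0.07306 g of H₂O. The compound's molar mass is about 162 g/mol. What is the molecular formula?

mol C = 1.428 g CO₂ ÷ 44.009 g/mol = 0.032448 mol
mol H = 2 × 0.07306 g H₂O ÷ 18.015 g/mol = 0.0081110 mol
mass O = 0.6574 − (0.38973 + 0.0081759) = 0.25949 g → mol O = 0.25949 ÷ 15.999 = 0.016219 mol
Divide by the smallest (0.0081110 mol): C 4.000, H 1.000, O 2.000
Empirical formula: C4HO2
Empirical-formula mass = 81.05 g/mol; 162 ÷ 81.05 ≈ 2, so the molecular formula is C8H2O4.

C8H2O4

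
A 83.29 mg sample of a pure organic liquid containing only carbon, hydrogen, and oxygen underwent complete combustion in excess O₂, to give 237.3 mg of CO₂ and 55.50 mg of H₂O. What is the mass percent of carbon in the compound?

77.76%

mol C = 0.2373 g CO₂ ÷ 44.009 g/mol = 0.0053921 mol
mol H = 2 × 0.05550 g H₂O ÷ 18.015 g/mol = 0.0061615 mol
mass O = 0.08329 − (0.064764 + 0.0062108) = 0.012315 g → mol O = 0.012315 ÷ 15.999 = 0.00076973 mol
mass % C = 0.064764 g ÷ 0.08329 g × 100%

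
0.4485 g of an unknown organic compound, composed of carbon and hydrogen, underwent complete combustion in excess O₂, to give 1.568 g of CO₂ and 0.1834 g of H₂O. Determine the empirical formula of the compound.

C7H4

mol C = 1.568 g CO₂ ÷ 44.009 g/mol = 0.035629 mol
mol H = 2 × 0.1834 g H₂O ÷ 18.015 g/mol = 0.020361 mol
Divide by the smallest (0.020361 mol): C 1.750, H 1.000
Multiplying each by 4 gives whole numbers: C 7.00, H 4.00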